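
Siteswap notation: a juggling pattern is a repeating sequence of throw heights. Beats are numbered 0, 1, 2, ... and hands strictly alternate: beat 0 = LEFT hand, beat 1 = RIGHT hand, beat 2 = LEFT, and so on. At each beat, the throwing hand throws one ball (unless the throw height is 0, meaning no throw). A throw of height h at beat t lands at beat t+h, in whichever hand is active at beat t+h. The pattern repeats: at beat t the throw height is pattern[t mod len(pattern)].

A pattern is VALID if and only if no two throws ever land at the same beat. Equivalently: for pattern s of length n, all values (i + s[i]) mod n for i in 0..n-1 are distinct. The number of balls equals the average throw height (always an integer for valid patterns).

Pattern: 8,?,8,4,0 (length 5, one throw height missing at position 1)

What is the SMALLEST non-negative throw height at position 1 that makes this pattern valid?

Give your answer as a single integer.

i=0: (0 + 8) mod 5 = 3
i=1: s[i]=? (unknown)
i=2: (2 + 8) mod 5 = 0
i=3: (3 + 4) mod 5 = 2
i=4: (4 + 0) mod 5 = 4
Known residues: [0, 2, 3, 4]; need a permutation of 0..4, so missing residue r = 1
Need (1 + s) mod 5 = 1; smallest s = (1 - 1) mod 5 = 0

Answer: 0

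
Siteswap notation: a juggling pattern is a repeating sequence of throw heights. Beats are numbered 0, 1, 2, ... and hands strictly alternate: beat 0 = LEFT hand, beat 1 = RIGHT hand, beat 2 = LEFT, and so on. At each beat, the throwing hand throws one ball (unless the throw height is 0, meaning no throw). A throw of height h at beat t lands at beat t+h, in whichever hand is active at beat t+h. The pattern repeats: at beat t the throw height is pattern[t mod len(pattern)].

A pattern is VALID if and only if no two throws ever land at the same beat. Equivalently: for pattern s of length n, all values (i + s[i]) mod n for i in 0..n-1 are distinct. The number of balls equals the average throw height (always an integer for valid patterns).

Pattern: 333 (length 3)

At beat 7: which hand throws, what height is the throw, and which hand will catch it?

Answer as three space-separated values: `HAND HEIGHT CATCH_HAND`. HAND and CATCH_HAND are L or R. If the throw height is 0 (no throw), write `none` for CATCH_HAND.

Beat 7: 7 mod 2 = 1, so hand = R
Throw height = pattern[7 mod 3] = pattern[1] = 3
Lands at beat 7+3=10, 10 mod 2 = 0, so catch hand = L

Answer: R 3 L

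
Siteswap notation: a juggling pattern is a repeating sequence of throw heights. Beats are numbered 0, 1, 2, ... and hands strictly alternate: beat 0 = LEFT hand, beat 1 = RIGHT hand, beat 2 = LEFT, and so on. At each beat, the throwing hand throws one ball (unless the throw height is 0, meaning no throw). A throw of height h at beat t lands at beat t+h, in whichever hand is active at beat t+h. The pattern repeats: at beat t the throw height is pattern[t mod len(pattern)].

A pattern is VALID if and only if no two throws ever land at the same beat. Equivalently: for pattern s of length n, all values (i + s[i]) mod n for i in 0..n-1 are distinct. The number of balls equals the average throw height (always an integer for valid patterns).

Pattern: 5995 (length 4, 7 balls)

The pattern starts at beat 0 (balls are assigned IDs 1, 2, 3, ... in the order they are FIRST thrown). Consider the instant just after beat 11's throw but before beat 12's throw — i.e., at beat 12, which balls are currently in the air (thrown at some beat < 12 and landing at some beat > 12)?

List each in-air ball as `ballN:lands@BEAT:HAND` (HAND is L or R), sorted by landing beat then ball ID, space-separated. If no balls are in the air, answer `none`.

Beat 0 (L): throw ball1 h=5 -> lands@5:R; in-air after throw: [b1@5:R]
Beat 1 (R): throw ball2 h=9 -> lands@10:L; in-air after throw: [b1@5:R b2@10:L]
Beat 2 (L): throw ball3 h=9 -> lands@11:R; in-air after throw: [b1@5:R b2@10:L b3@11:R]
Beat 3 (R): throw ball4 h=5 -> lands@8:L; in-air after throw: [b1@5:R b4@8:L b2@10:L b3@11:R]
Beat 4 (L): throw ball5 h=5 -> lands@9:R; in-air after throw: [b1@5:R b4@8:L b5@9:R b2@10:L b3@11:R]
Beat 5 (R): throw ball1 h=9 -> lands@14:L; in-air after throw: [b4@8:L b5@9:R b2@10:L b3@11:R b1@14:L]
Beat 6 (L): throw ball6 h=9 -> lands@15:R; in-air after throw: [b4@8:L b5@9:R b2@10:L b3@11:R b1@14:L b6@15:R]
Beat 7 (R): throw ball7 h=5 -> lands@12:L; in-air after throw: [b4@8:L b5@9:R b2@10:L b3@11:R b7@12:L b1@14:L b6@15:R]
Beat 8 (L): throw ball4 h=5 -> lands@13:R; in-air after throw: [b5@9:R b2@10:L b3@11:R b7@12:L b4@13:R b1@14:L b6@15:R]
Beat 9 (R): throw ball5 h=9 -> lands@18:L; in-air after throw: [b2@10:L b3@11:R b7@12:L b4@13:R b1@14:L b6@15:R b5@18:L]
Beat 10 (L): throw ball2 h=9 -> lands@19:R; in-air after throw: [b3@11:R b7@12:L b4@13:R b1@14:L b6@15:R b5@18:L b2@19:R]
Beat 11 (R): throw ball3 h=5 -> lands@16:L; in-air after throw: [b7@12:L b4@13:R b1@14:L b6@15:R b3@16:L b5@18:L b2@19:R]
Beat 12 (L): throw ball7 h=5 -> lands@17:R; in-air after throw: [b4@13:R b1@14:L b6@15:R b3@16:L b7@17:R b5@18:L b2@19:R]

Answer: ball4:lands@13:R ball1:lands@14:L ball6:lands@15:R ball3:lands@16:L ball5:lands@18:L ball2:lands@19:R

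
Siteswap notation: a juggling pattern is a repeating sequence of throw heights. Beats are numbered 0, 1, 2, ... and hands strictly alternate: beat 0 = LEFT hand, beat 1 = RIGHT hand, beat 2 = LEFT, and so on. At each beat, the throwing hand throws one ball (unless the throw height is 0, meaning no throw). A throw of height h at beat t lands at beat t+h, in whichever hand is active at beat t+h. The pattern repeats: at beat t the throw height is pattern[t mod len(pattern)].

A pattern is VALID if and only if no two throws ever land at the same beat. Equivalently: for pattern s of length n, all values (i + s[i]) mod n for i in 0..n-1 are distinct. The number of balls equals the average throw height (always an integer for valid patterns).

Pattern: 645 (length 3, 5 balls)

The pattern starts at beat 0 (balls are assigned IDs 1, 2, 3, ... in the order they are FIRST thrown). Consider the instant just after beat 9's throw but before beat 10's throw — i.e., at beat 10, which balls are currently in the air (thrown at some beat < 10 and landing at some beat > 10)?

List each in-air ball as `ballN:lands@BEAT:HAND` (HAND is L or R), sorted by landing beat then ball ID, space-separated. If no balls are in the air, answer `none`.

Answer: ball3:lands@11:R ball1:lands@12:L ball5:lands@13:R ball4:lands@15:R

Derivation:
Beat 0 (L): throw ball1 h=6 -> lands@6:L; in-air after throw: [b1@6:L]
Beat 1 (R): throw ball2 h=4 -> lands@5:R; in-air after throw: [b2@5:R b1@6:L]
Beat 2 (L): throw ball3 h=5 -> lands@7:R; in-air after throw: [b2@5:R b1@6:L b3@7:R]
Beat 3 (R): throw ball4 h=6 -> lands@9:R; in-air after throw: [b2@5:R b1@6:L b3@7:R b4@9:R]
Beat 4 (L): throw ball5 h=4 -> lands@8:L; in-air after throw: [b2@5:R b1@6:L b3@7:R b5@8:L b4@9:R]
Beat 5 (R): throw ball2 h=5 -> lands@10:L; in-air after throw: [b1@6:L b3@7:R b5@8:L b4@9:R b2@10:L]
Beat 6 (L): throw ball1 h=6 -> lands@12:L; in-air after throw: [b3@7:R b5@8:L b4@9:R b2@10:L b1@12:L]
Beat 7 (R): throw ball3 h=4 -> lands@11:R; in-air after throw: [b5@8:L b4@9:R b2@10:L b3@11:R b1@12:L]
Beat 8 (L): throw ball5 h=5 -> lands@13:R; in-air after throw: [b4@9:R b2@10:L b3@11:R b1@12:L b5@13:R]
Beat 9 (R): throw ball4 h=6 -> lands@15:R; in-air after throw: [b2@10:L b3@11:R b1@12:L b5@13:R b4@15:R]
Beat 10 (L): throw ball2 h=4 -> lands@14:L; in-air after throw: [b3@11:R b1@12:L b5@13:R b2@14:L b4@15:R]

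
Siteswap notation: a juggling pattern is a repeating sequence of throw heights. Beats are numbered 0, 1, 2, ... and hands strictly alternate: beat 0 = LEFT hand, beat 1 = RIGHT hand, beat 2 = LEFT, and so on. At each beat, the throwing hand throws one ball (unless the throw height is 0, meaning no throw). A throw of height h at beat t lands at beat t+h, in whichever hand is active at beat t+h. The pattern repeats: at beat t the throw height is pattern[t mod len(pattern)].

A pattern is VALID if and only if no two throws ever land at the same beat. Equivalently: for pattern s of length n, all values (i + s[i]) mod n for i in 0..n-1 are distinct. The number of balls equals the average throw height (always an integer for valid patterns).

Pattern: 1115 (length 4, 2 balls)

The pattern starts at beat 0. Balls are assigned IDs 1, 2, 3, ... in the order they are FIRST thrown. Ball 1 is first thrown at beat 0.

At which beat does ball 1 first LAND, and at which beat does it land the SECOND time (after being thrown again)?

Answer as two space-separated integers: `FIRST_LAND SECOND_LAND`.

Answer: 1 2

Derivation:
Beat 0 (L): throw ball1 h=1 -> lands@1:R; in-air after throw: [b1@1:R]
Beat 1 (R): throw ball1 h=1 -> lands@2:L; in-air after throw: [b1@2:L]
Beat 2 (L): throw ball1 h=1 -> lands@3:R; in-air after throw: [b1@3:R]
Ball 1: thrown@0 h=1 -> first land @1; rethrown@1 h=1 -> second land @2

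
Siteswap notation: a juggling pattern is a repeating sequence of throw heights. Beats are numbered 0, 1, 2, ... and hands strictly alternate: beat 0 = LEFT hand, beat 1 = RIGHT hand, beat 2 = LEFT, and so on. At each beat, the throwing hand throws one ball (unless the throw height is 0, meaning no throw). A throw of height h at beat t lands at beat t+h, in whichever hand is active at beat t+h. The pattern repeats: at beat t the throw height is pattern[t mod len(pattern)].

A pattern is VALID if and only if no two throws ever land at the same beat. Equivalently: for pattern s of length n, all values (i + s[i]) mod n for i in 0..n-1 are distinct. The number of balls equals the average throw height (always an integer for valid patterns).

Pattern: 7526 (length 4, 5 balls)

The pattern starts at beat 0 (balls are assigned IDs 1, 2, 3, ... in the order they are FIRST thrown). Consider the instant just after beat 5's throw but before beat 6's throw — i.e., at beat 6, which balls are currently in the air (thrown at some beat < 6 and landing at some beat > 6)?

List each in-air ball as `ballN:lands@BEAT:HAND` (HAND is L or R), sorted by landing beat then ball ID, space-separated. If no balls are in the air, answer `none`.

Answer: ball1:lands@7:R ball4:lands@9:R ball5:lands@10:L ball3:lands@11:R

Derivation:
Beat 0 (L): throw ball1 h=7 -> lands@7:R; in-air after throw: [b1@7:R]
Beat 1 (R): throw ball2 h=5 -> lands@6:L; in-air after throw: [b2@6:L b1@7:R]
Beat 2 (L): throw ball3 h=2 -> lands@4:L; in-air after throw: [b3@4:L b2@6:L b1@7:R]
Beat 3 (R): throw ball4 h=6 -> lands@9:R; in-air after throw: [b3@4:L b2@6:L b1@7:R b4@9:R]
Beat 4 (L): throw ball3 h=7 -> lands@11:R; in-air after throw: [b2@6:L b1@7:R b4@9:R b3@11:R]
Beat 5 (R): throw ball5 h=5 -> lands@10:L; in-air after throw: [b2@6:L b1@7:R b4@9:R b5@10:L b3@11:R]
Beat 6 (L): throw ball2 h=2 -> lands@8:L; in-air after throw: [b1@7:R b2@8:L b4@9:R b5@10:L b3@11:R]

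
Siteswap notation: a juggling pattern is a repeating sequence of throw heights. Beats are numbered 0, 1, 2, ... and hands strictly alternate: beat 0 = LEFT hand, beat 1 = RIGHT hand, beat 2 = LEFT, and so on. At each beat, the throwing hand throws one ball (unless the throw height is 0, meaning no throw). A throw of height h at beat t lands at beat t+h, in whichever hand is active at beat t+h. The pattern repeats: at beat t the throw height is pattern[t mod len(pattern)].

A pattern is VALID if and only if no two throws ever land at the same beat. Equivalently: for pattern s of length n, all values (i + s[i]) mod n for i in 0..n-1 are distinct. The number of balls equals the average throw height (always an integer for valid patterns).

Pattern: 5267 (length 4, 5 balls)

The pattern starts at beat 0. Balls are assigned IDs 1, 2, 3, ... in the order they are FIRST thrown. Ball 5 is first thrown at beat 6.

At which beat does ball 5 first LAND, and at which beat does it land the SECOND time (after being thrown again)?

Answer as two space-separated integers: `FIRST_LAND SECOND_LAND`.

Beat 0 (L): throw ball1 h=5 -> lands@5:R; in-air after throw: [b1@5:R]
Beat 1 (R): throw ball2 h=2 -> lands@3:R; in-air after throw: [b2@3:R b1@5:R]
Beat 2 (L): throw ball3 h=6 -> lands@8:L; in-air after throw: [b2@3:R b1@5:R b3@8:L]
Beat 3 (R): throw ball2 h=7 -> lands@10:L; in-air after throw: [b1@5:R b3@8:L b2@10:L]
Beat 4 (L): throw ball4 h=5 -> lands@9:R; in-air after throw: [b1@5:R b3@8:L b4@9:R b2@10:L]
Beat 5 (R): throw ball1 h=2 -> lands@7:R; in-air after throw: [b1@7:R b3@8:L b4@9:R b2@10:L]
Beat 6 (L): throw ball5 h=6 -> lands@12:L; in-air after throw: [b1@7:R b3@8:L b4@9:R b2@10:L b5@12:L]
Beat 7 (R): throw ball1 h=7 -> lands@14:L; in-air after throw: [b3@8:L b4@9:R b2@10:L b5@12:L b1@14:L]
Beat 8 (L): throw ball3 h=5 -> lands@13:R; in-air after throw: [b4@9:R b2@10:L b5@12:L b3@13:R b1@14:L]
Beat 9 (R): throw ball4 h=2 -> lands@11:R; in-air after throw: [b2@10:L b4@11:R b5@12:L b3@13:R b1@14:L]
Beat 10 (L): throw ball2 h=6 -> lands@16:L; in-air after throw: [b4@11:R b5@12:L b3@13:R b1@14:L b2@16:L]
Beat 11 (R): throw ball4 h=7 -> lands@18:L; in-air after throw: [b5@12:L b3@13:R b1@14:L b2@16:L b4@18:L]
Beat 12 (L): throw ball5 h=5 -> lands@17:R; in-air after throw: [b3@13:R b1@14:L b2@16:L b5@17:R b4@18:L]
Beat 13 (R): throw ball3 h=2 -> lands@15:R; in-air after throw: [b1@14:L b3@15:R b2@16:L b5@17:R b4@18:L]
Ball 5: thrown@6 h=6 -> first land @12; rethrown@12 h=5 -> second land @17

Answer: 12 17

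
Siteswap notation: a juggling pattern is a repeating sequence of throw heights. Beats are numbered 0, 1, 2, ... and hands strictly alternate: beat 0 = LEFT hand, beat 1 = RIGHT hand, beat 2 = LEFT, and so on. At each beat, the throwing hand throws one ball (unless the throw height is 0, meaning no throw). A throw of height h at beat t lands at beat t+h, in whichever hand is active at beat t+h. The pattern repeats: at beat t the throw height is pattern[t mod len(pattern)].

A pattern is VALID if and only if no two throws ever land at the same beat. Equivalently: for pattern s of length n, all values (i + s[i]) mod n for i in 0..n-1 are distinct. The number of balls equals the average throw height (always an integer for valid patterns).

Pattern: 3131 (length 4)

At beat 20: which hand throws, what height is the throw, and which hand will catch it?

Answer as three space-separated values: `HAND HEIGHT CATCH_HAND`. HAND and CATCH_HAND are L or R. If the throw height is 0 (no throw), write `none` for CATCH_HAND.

Beat 20: 20 mod 2 = 0, so hand = L
Throw height = pattern[20 mod 4] = pattern[0] = 3
Lands at beat 20+3=23, 23 mod 2 = 1, so catch hand = R

Answer: L 3 R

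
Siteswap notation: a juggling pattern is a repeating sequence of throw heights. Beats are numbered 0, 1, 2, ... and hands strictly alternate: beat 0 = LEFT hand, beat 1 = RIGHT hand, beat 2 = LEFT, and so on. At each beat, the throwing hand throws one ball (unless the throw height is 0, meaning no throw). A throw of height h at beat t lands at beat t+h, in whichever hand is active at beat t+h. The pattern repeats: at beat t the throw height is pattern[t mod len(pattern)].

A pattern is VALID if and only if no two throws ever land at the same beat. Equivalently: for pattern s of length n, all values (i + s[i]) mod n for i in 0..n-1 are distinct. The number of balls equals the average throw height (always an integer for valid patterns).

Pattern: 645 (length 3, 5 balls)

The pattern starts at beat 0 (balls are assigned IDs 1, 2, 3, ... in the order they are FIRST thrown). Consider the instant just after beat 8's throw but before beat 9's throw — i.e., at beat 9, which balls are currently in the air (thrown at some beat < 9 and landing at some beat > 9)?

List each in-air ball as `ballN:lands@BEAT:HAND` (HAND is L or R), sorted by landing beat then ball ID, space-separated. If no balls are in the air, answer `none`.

Answer: ball2:lands@10:L ball3:lands@11:R ball1:lands@12:L ball5:lands@13:R

Derivation:
Beat 0 (L): throw ball1 h=6 -> lands@6:L; in-air after throw: [b1@6:L]
Beat 1 (R): throw ball2 h=4 -> lands@5:R; in-air after throw: [b2@5:R b1@6:L]
Beat 2 (L): throw ball3 h=5 -> lands@7:R; in-air after throw: [b2@5:R b1@6:L b3@7:R]
Beat 3 (R): throw ball4 h=6 -> lands@9:R; in-air after throw: [b2@5:R b1@6:L b3@7:R b4@9:R]
Beat 4 (L): throw ball5 h=4 -> lands@8:L; in-air after throw: [b2@5:R b1@6:L b3@7:R b5@8:L b4@9:R]
Beat 5 (R): throw ball2 h=5 -> lands@10:L; in-air after throw: [b1@6:L b3@7:R b5@8:L b4@9:R b2@10:L]
Beat 6 (L): throw ball1 h=6 -> lands@12:L; in-air after throw: [b3@7:R b5@8:L b4@9:R b2@10:L b1@12:L]
Beat 7 (R): throw ball3 h=4 -> lands@11:R; in-air after throw: [b5@8:L b4@9:R b2@10:L b3@11:R b1@12:L]
Beat 8 (L): throw ball5 h=5 -> lands@13:R; in-air after throw: [b4@9:R b2@10:L b3@11:R b1@12:L b5@13:R]
Beat 9 (R): throw ball4 h=6 -> lands@15:R; in-air after throw: [b2@10:L b3@11:R b1@12:L b5@13:R b4@15:R]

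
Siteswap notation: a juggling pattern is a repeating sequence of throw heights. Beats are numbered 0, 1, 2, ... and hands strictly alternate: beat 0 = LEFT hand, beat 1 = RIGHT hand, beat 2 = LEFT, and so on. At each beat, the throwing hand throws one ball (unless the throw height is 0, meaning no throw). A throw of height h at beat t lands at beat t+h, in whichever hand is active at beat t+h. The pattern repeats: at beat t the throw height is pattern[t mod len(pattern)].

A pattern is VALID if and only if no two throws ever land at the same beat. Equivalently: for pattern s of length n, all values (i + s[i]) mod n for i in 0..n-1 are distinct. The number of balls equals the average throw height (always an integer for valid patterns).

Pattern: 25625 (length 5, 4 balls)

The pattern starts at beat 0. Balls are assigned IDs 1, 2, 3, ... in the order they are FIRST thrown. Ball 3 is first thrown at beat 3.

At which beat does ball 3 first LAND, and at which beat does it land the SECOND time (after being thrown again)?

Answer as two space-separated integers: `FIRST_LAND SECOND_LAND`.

Answer: 5 7

Derivation:
Beat 0 (L): throw ball1 h=2 -> lands@2:L; in-air after throw: [b1@2:L]
Beat 1 (R): throw ball2 h=5 -> lands@6:L; in-air after throw: [b1@2:L b2@6:L]
Beat 2 (L): throw ball1 h=6 -> lands@8:L; in-air after throw: [b2@6:L b1@8:L]
Beat 3 (R): throw ball3 h=2 -> lands@5:R; in-air after throw: [b3@5:R b2@6:L b1@8:L]
Beat 4 (L): throw ball4 h=5 -> lands@9:R; in-air after throw: [b3@5:R b2@6:L b1@8:L b4@9:R]
Beat 5 (R): throw ball3 h=2 -> lands@7:R; in-air after throw: [b2@6:L b3@7:R b1@8:L b4@9:R]
Beat 6 (L): throw ball2 h=5 -> lands@11:R; in-air after throw: [b3@7:R b1@8:L b4@9:R b2@11:R]
Beat 7 (R): throw ball3 h=6 -> lands@13:R; in-air after throw: [b1@8:L b4@9:R b2@11:R b3@13:R]
Ball 3: thrown@3 h=2 -> first land @5; rethrown@5 h=2 -> second land @7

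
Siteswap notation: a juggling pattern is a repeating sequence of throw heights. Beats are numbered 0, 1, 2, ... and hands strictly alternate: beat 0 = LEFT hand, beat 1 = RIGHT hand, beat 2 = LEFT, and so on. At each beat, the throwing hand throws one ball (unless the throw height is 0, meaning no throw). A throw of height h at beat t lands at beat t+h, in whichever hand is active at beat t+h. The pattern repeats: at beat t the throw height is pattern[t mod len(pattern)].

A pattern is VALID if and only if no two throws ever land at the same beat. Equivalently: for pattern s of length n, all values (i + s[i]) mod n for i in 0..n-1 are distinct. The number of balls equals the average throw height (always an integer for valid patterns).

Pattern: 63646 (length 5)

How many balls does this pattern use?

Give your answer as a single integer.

Pattern = [6, 3, 6, 4, 6], length n = 5
  position 0: throw height = 6, running sum = 6
  position 1: throw height = 3, running sum = 9
  position 2: throw height = 6, running sum = 15
  position 3: throw height = 4, running sum = 19
  position 4: throw height = 6, running sum = 25
Total sum = 25; balls = sum / n = 25 / 5 = 5

Answer: 5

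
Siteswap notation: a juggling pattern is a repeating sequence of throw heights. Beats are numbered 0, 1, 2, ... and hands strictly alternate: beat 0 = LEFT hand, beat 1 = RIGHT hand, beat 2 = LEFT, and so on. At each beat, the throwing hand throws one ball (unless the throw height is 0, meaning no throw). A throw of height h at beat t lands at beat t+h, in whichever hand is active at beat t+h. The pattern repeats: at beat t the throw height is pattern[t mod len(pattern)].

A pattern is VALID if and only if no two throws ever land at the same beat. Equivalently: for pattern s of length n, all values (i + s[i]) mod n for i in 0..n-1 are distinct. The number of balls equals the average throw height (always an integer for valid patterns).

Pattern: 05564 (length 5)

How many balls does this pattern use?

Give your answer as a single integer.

Answer: 4

Derivation:
Pattern = [0, 5, 5, 6, 4], length n = 5
  position 0: throw height = 0, running sum = 0
  position 1: throw height = 5, running sum = 5
  position 2: throw height = 5, running sum = 10
  position 3: throw height = 6, running sum = 16
  position 4: throw height = 4, running sum = 20
Total sum = 20; balls = sum / n = 20 / 5 = 4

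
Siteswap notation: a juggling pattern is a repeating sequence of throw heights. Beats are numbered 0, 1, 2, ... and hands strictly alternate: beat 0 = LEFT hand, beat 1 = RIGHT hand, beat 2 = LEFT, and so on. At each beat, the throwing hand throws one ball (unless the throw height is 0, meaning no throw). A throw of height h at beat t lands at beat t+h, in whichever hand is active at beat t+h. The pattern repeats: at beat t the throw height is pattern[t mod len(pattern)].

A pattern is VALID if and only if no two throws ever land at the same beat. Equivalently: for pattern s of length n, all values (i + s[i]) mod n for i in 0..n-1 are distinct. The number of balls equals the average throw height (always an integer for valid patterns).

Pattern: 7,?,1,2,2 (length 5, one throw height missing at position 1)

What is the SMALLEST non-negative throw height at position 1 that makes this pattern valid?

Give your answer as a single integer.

Answer: 3

Derivation:
i=0: (0 + 7) mod 5 = 2
i=1: s[i]=? (unknown)
i=2: (2 + 1) mod 5 = 3
i=3: (3 + 2) mod 5 = 0
i=4: (4 + 2) mod 5 = 1
Known residues: [0, 1, 2, 3]; need a permutation of 0..4, so missing residue r = 4
Need (1 + s) mod 5 = 4; smallest s = (4 - 1) mod 5 = 3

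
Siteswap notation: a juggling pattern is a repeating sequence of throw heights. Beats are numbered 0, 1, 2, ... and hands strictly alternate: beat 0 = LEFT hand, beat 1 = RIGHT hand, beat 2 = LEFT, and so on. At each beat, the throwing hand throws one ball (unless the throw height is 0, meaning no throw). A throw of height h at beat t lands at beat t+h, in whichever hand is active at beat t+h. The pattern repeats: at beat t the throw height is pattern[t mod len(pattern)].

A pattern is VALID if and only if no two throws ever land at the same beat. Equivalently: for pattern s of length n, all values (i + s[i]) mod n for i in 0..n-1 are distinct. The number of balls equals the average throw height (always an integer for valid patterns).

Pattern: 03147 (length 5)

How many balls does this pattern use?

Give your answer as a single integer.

Answer: 3

Derivation:
Pattern = [0, 3, 1, 4, 7], length n = 5
  position 0: throw height = 0, running sum = 0
  position 1: throw height = 3, running sum = 3
  position 2: throw height = 1, running sum = 4
  position 3: throw height = 4, running sum = 8
  position 4: throw height = 7, running sum = 15
Total sum = 15; balls = sum / n = 15 / 5 = 3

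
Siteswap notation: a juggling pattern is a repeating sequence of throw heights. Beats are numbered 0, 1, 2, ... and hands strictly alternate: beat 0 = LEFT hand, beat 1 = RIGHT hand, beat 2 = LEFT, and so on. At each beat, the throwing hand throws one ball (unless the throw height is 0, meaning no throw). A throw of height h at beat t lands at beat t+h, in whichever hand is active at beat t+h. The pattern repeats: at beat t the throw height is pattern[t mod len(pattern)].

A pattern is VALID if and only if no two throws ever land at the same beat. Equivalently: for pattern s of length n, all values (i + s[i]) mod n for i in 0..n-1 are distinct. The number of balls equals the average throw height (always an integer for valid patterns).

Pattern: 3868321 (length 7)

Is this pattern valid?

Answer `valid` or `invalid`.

Answer: invalid

Derivation:
i=0: (i + s[i]) mod n = (0 + 3) mod 7 = 3
i=1: (i + s[i]) mod n = (1 + 8) mod 7 = 2
i=2: (i + s[i]) mod n = (2 + 6) mod 7 = 1
i=3: (i + s[i]) mod n = (3 + 8) mod 7 = 4
i=4: (i + s[i]) mod n = (4 + 3) mod 7 = 0
i=5: (i + s[i]) mod n = (5 + 2) mod 7 = 0
i=6: (i + s[i]) mod n = (6 + 1) mod 7 = 0
Residues: [3, 2, 1, 4, 0, 0, 0], distinct: False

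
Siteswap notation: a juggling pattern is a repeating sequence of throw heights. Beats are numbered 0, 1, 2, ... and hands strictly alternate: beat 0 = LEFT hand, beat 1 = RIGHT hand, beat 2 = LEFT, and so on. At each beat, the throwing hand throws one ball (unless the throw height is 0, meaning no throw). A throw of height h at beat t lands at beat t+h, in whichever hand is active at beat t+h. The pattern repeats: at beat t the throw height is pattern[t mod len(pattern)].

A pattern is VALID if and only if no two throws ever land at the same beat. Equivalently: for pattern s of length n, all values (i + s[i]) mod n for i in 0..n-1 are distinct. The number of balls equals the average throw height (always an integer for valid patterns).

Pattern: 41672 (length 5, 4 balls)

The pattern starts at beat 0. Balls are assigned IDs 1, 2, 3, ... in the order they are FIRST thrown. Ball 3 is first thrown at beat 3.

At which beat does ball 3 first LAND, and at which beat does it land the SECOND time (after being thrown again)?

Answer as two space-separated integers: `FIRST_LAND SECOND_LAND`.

Answer: 10 14

Derivation:
Beat 0 (L): throw ball1 h=4 -> lands@4:L; in-air after throw: [b1@4:L]
Beat 1 (R): throw ball2 h=1 -> lands@2:L; in-air after throw: [b2@2:L b1@4:L]
Beat 2 (L): throw ball2 h=6 -> lands@8:L; in-air after throw: [b1@4:L b2@8:L]
Beat 3 (R): throw ball3 h=7 -> lands@10:L; in-air after throw: [b1@4:L b2@8:L b3@10:L]
Beat 4 (L): throw ball1 h=2 -> lands@6:L; in-air after throw: [b1@6:L b2@8:L b3@10:L]
Beat 5 (R): throw ball4 h=4 -> lands@9:R; in-air after throw: [b1@6:L b2@8:L b4@9:R b3@10:L]
Beat 6 (L): throw ball1 h=1 -> lands@7:R; in-air after throw: [b1@7:R b2@8:L b4@9:R b3@10:L]
Beat 7 (R): throw ball1 h=6 -> lands@13:R; in-air after throw: [b2@8:L b4@9:R b3@10:L b1@13:R]
Beat 8 (L): throw ball2 h=7 -> lands@15:R; in-air after throw: [b4@9:R b3@10:L b1@13:R b2@15:R]
Beat 9 (R): throw ball4 h=2 -> lands@11:R; in-air after throw: [b3@10:L b4@11:R b1@13:R b2@15:R]
Beat 10 (L): throw ball3 h=4 -> lands@14:L; in-air after throw: [b4@11:R b1@13:R b3@14:L b2@15:R]
Beat 11 (R): throw ball4 h=1 -> lands@12:L; in-air after throw: [b4@12:L b1@13:R b3@14:L b2@15:R]
Beat 12 (L): throw ball4 h=6 -> lands@18:L; in-air after throw: [b1@13:R b3@14:L b2@15:R b4@18:L]
Beat 13 (R): throw ball1 h=7 -> lands@20:L; in-air after throw: [b3@14:L b2@15:R b4@18:L b1@20:L]
Beat 14 (L): throw ball3 h=2 -> lands@16:L; in-air after throw: [b2@15:R b3@16:L b4@18:L b1@20:L]
Ball 3: thrown@3 h=7 -> first land @10; rethrown@10 h=4 -> second land @14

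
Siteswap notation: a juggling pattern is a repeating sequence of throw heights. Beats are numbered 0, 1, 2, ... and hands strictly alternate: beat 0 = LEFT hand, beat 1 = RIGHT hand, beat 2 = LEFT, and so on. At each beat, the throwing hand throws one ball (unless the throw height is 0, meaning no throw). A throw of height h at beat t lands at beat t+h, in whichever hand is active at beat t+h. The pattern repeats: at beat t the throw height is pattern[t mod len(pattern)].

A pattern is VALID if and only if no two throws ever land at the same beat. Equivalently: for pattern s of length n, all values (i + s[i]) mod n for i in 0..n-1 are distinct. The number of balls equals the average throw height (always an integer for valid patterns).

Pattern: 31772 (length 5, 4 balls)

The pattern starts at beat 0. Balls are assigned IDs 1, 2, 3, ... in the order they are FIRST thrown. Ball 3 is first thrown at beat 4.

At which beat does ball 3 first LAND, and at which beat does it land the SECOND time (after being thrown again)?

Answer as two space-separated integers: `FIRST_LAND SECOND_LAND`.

Answer: 6 7

Derivation:
Beat 0 (L): throw ball1 h=3 -> lands@3:R; in-air after throw: [b1@3:R]
Beat 1 (R): throw ball2 h=1 -> lands@2:L; in-air after throw: [b2@2:L b1@3:R]
Beat 2 (L): throw ball2 h=7 -> lands@9:R; in-air after throw: [b1@3:R b2@9:R]
Beat 3 (R): throw ball1 h=7 -> lands@10:L; in-air after throw: [b2@9:R b1@10:L]
Beat 4 (L): throw ball3 h=2 -> lands@6:L; in-air after throw: [b3@6:L b2@9:R b1@10:L]
Beat 5 (R): throw ball4 h=3 -> lands@8:L; in-air after throw: [b3@6:L b4@8:L b2@9:R b1@10:L]
Beat 6 (L): throw ball3 h=1 -> lands@7:R; in-air after throw: [b3@7:R b4@8:L b2@9:R b1@10:L]
Beat 7 (R): throw ball3 h=7 -> lands@14:L; in-air after throw: [b4@8:L b2@9:R b1@10:L b3@14:L]
Ball 3: thrown@4 h=2 -> first land @6; rethrown@6 h=1 -> second land @7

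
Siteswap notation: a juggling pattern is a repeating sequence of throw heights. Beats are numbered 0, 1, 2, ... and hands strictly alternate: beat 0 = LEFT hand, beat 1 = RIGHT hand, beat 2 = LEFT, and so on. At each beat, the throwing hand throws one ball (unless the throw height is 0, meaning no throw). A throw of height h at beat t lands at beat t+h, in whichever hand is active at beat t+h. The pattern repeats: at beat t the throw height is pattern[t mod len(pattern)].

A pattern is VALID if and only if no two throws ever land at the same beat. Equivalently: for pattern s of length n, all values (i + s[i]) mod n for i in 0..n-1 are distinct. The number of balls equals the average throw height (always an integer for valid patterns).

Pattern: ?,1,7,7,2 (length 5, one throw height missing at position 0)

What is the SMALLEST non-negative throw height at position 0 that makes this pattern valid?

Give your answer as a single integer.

Answer: 3

Derivation:
i=0: s[i]=? (unknown)
i=1: (1 + 1) mod 5 = 2
i=2: (2 + 7) mod 5 = 4
i=3: (3 + 7) mod 5 = 0
i=4: (4 + 2) mod 5 = 1
Known residues: [0, 1, 2, 4]; need a permutation of 0..4, so missing residue r = 3
Need (0 + s) mod 5 = 3; smallest s = (3 - 0) mod 5 = 3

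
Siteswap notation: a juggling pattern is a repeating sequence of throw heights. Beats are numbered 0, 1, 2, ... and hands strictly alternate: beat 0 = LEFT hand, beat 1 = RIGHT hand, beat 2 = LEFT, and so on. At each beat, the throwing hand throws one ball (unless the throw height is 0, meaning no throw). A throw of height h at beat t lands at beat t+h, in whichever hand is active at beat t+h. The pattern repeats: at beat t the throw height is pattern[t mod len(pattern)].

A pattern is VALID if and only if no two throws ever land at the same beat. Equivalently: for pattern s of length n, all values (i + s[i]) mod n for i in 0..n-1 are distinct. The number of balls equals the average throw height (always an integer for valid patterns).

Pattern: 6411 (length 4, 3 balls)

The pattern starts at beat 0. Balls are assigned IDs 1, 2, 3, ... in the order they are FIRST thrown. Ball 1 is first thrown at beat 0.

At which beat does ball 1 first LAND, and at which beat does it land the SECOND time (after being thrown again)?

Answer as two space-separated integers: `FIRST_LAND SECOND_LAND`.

Beat 0 (L): throw ball1 h=6 -> lands@6:L; in-air after throw: [b1@6:L]
Beat 1 (R): throw ball2 h=4 -> lands@5:R; in-air after throw: [b2@5:R b1@6:L]
Beat 2 (L): throw ball3 h=1 -> lands@3:R; in-air after throw: [b3@3:R b2@5:R b1@6:L]
Beat 3 (R): throw ball3 h=1 -> lands@4:L; in-air after throw: [b3@4:L b2@5:R b1@6:L]
Beat 4 (L): throw ball3 h=6 -> lands@10:L; in-air after throw: [b2@5:R b1@6:L b3@10:L]
Beat 5 (R): throw ball2 h=4 -> lands@9:R; in-air after throw: [b1@6:L b2@9:R b3@10:L]
Beat 6 (L): throw ball1 h=1 -> lands@7:R; in-air after throw: [b1@7:R b2@9:R b3@10:L]
Beat 7 (R): throw ball1 h=1 -> lands@8:L; in-air after throw: [b1@8:L b2@9:R b3@10:L]
Ball 1: thrown@0 h=6 -> first land @6; rethrown@6 h=1 -> second land @7

Answer: 6 7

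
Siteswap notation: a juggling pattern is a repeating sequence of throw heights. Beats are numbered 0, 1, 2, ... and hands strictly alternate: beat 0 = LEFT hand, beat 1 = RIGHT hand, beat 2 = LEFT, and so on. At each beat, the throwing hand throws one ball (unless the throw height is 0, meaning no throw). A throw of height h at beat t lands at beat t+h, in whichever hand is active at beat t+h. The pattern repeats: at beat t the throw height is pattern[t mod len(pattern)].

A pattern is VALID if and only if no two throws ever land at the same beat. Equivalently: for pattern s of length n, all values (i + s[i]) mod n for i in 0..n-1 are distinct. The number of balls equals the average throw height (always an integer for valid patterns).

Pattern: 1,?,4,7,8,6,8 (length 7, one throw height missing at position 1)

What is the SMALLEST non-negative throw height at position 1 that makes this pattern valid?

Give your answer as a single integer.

i=0: (0 + 1) mod 7 = 1
i=1: s[i]=? (unknown)
i=2: (2 + 4) mod 7 = 6
i=3: (3 + 7) mod 7 = 3
i=4: (4 + 8) mod 7 = 5
i=5: (5 + 6) mod 7 = 4
i=6: (6 + 8) mod 7 = 0
Known residues: [0, 1, 3, 4, 5, 6]; need a permutation of 0..6, so missing residue r = 2
Need (1 + s) mod 7 = 2; smallest s = (2 - 1) mod 7 = 1

Answer: 1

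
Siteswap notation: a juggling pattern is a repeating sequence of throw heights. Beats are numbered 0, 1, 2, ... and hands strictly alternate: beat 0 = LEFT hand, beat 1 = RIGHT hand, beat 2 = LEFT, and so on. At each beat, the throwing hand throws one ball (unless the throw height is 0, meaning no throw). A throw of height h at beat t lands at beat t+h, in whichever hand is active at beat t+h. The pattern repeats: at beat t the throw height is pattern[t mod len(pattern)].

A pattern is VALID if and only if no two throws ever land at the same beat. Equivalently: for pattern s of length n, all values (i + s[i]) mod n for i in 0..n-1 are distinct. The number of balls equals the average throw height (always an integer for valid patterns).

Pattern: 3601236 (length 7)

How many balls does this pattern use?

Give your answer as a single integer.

Pattern = [3, 6, 0, 1, 2, 3, 6], length n = 7
  position 0: throw height = 3, running sum = 3
  position 1: throw height = 6, running sum = 9
  position 2: throw height = 0, running sum = 9
  position 3: throw height = 1, running sum = 10
  position 4: throw height = 2, running sum = 12
  position 5: throw height = 3, running sum = 15
  position 6: throw height = 6, running sum = 21
Total sum = 21; balls = sum / n = 21 / 7 = 3

Answer: 3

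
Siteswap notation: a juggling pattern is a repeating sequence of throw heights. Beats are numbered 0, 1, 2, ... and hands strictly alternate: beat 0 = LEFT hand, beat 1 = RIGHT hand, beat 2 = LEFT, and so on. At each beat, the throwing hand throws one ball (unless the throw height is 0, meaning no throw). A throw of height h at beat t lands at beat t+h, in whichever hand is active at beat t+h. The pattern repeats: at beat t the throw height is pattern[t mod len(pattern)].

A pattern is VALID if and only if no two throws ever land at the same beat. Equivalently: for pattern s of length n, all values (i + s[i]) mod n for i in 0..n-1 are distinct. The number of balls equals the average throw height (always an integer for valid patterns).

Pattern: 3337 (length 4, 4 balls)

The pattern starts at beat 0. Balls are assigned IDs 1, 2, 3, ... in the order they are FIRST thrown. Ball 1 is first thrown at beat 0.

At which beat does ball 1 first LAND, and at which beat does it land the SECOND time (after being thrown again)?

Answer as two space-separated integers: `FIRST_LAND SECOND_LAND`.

Answer: 3 10

Derivation:
Beat 0 (L): throw ball1 h=3 -> lands@3:R; in-air after throw: [b1@3:R]
Beat 1 (R): throw ball2 h=3 -> lands@4:L; in-air after throw: [b1@3:R b2@4:L]
Beat 2 (L): throw ball3 h=3 -> lands@5:R; in-air after throw: [b1@3:R b2@4:L b3@5:R]
Beat 3 (R): throw ball1 h=7 -> lands@10:L; in-air after throw: [b2@4:L b3@5:R b1@10:L]
Beat 4 (L): throw ball2 h=3 -> lands@7:R; in-air after throw: [b3@5:R b2@7:R b1@10:L]
Beat 5 (R): throw ball3 h=3 -> lands@8:L; in-air after throw: [b2@7:R b3@8:L b1@10:L]
Beat 6 (L): throw ball4 h=3 -> lands@9:R; in-air after throw: [b2@7:R b3@8:L b4@9:R b1@10:L]
Beat 7 (R): throw ball2 h=7 -> lands@14:L; in-air after throw: [b3@8:L b4@9:R b1@10:L b2@14:L]
Beat 8 (L): throw ball3 h=3 -> lands@11:R; in-air after throw: [b4@9:R b1@10:L b3@11:R b2@14:L]
Beat 9 (R): throw ball4 h=3 -> lands@12:L; in-air after throw: [b1@10:L b3@11:R b4@12:L b2@14:L]
Beat 10 (L): throw ball1 h=3 -> lands@13:R; in-air after throw: [b3@11:R b4@12:L b1@13:R b2@14:L]
Ball 1: thrown@0 h=3 -> first land @3; rethrown@3 h=7 -> second land @10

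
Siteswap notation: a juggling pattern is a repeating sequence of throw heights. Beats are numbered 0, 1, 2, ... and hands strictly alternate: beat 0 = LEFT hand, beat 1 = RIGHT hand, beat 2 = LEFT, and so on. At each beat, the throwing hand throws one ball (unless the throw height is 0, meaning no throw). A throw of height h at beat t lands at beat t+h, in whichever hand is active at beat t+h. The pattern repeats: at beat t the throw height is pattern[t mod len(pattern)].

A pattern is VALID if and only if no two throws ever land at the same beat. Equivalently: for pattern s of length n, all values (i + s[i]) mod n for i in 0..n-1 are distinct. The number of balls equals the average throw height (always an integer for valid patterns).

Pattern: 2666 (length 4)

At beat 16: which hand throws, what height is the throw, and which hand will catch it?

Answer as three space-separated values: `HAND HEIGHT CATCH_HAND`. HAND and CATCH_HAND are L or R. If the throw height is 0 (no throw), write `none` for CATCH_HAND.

Beat 16: 16 mod 2 = 0, so hand = L
Throw height = pattern[16 mod 4] = pattern[0] = 2
Lands at beat 16+2=18, 18 mod 2 = 0, so catch hand = L

Answer: L 2 L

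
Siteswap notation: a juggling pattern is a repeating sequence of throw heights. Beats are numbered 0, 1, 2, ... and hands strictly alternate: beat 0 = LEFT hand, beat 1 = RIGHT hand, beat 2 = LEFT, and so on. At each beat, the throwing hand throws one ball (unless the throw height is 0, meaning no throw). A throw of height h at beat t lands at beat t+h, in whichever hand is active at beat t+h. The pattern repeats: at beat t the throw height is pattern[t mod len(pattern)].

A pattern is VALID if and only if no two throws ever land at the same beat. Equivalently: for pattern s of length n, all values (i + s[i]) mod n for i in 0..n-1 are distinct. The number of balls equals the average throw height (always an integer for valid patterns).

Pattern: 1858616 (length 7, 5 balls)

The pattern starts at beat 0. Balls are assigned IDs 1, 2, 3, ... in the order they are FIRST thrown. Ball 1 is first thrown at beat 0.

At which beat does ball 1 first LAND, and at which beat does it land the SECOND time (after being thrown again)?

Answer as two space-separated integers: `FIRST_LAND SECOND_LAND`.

Answer: 1 9

Derivation:
Beat 0 (L): throw ball1 h=1 -> lands@1:R; in-air after throw: [b1@1:R]
Beat 1 (R): throw ball1 h=8 -> lands@9:R; in-air after throw: [b1@9:R]
Beat 2 (L): throw ball2 h=5 -> lands@7:R; in-air after throw: [b2@7:R b1@9:R]
Beat 3 (R): throw ball3 h=8 -> lands@11:R; in-air after throw: [b2@7:R b1@9:R b3@11:R]
Beat 4 (L): throw ball4 h=6 -> lands@10:L; in-air after throw: [b2@7:R b1@9:R b4@10:L b3@11:R]
Beat 5 (R): throw ball5 h=1 -> lands@6:L; in-air after throw: [b5@6:L b2@7:R b1@9:R b4@10:L b3@11:R]
Beat 6 (L): throw ball5 h=6 -> lands@12:L; in-air after throw: [b2@7:R b1@9:R b4@10:L b3@11:R b5@12:L]
Beat 7 (R): throw ball2 h=1 -> lands@8:L; in-air after throw: [b2@8:L b1@9:R b4@10:L b3@11:R b5@12:L]
Beat 8 (L): throw ball2 h=8 -> lands@16:L; in-air after throw: [b1@9:R b4@10:L b3@11:R b5@12:L b2@16:L]
Beat 9 (R): throw ball1 h=5 -> lands@14:L; in-air after throw: [b4@10:L b3@11:R b5@12:L b1@14:L b2@16:L]
Ball 1: thrown@0 h=1 -> first land @1; rethrown@1 h=8 -> second land @9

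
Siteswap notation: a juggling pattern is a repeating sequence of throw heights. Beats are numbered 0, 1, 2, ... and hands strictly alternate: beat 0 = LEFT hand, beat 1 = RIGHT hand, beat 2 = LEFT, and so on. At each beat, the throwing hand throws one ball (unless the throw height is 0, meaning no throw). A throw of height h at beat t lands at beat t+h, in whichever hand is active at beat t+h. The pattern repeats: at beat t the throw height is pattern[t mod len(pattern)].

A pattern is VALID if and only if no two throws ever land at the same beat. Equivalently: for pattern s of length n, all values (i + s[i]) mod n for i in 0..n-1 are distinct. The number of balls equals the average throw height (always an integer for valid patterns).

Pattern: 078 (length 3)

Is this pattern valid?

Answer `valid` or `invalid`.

i=0: (i + s[i]) mod n = (0 + 0) mod 3 = 0
i=1: (i + s[i]) mod n = (1 + 7) mod 3 = 2
i=2: (i + s[i]) mod n = (2 + 8) mod 3 = 1
Residues: [0, 2, 1], distinct: True

Answer: valid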